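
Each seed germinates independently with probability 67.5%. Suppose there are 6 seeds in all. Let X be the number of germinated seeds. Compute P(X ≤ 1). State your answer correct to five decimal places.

0.01586

X ~ Binomial(6, 0.675); P(X ≤ 1) = Σ C(6,k) p^k (1−p)^(6−k) over k:
  k=0: C(6,0)·0.675^0·0.325^6 = 0.0011784
  k=1: C(6,1)·0.675^1·0.325^5 = 0.0146849
Total = 0.0158633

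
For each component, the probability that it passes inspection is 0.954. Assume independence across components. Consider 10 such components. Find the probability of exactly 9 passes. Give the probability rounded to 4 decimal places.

X ~ Binomial(n=10, p=0.954).
P(X=9) = C(10,9) · p^9 · (1−p)^1
= 10 · 0.65454 · 0.046 = 0.301088

0.3011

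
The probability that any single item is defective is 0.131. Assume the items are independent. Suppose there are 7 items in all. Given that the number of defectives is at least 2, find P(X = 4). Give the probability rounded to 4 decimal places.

X ~ Binomial(7, 0.131). Want P(X=4 | X≥2) = P(X=4) / P(X≥2).
P(X=4) = C(7,4)·0.131^4·0.869^3 = 0.006764
P(X≥2) = 1 − 0.374230 − 0.394901 = 0.230869
Ratio = 0.006764 / 0.230869 = 0.029299

0.0293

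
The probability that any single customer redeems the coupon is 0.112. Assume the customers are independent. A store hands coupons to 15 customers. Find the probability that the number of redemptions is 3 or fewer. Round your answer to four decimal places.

0.9217

X ~ Binomial(15, 0.112); P(X ≤ 3) = Σ C(15,k) p^k (1−p)^(15−k) over k:
  k=0: C(15,0)·0.112^0·0.888^15 = 0.168343
  k=1: C(15,1)·0.112^1·0.888^14 = 0.318486
  k=2: C(15,2)·0.112^2·0.888^13 = 0.281186
  k=3: C(15,3)·0.112^3·0.888^12 = 0.153681
Total = 0.921697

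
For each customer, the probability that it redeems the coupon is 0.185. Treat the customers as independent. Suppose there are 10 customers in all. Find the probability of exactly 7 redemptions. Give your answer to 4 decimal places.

0.0005

X ~ Binomial(n=10, p=0.185).
P(X=7) = C(10,7) · p^7 · (1−p)^3
= 120 · 7.4166e-06 · 0.54134 = 0.000482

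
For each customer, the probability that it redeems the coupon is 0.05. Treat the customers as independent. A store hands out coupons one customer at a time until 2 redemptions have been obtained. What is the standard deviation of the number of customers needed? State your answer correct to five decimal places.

Y = total customers until the second success; negative binomial with r=2, p=0.05.
SD(Y) = √[r(1−p)/p²] = √(760.0000000) = 27.5680975

27.56810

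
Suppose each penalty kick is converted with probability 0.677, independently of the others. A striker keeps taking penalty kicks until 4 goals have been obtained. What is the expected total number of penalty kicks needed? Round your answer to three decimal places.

5.908

Y = total penalty kicks until the fourth success; negative binomial with r=4, p=0.677.
E[Y] = r / p = 4 / 0.677 = 5.90842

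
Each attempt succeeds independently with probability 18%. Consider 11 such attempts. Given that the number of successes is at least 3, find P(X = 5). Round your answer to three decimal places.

0.084

X ~ Binomial(11, 0.18). Want P(X=5 | X≥3) = P(X=5) / P(X≥3).
P(X=5) = C(11,5)·0.18^5·0.82^6 = 0.02654
P(X≥3) = 1 − 0.11271 − 0.27215 − 0.29870 = 0.31645
Ratio = 0.02654 / 0.31645 = 0.08387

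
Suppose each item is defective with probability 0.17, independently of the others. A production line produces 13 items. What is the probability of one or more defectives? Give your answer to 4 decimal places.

0.9113

P(at least one) = 1 − P(none) = 1 − (1 − 0.17)^13
= 1 − 0.088719 = 0.911281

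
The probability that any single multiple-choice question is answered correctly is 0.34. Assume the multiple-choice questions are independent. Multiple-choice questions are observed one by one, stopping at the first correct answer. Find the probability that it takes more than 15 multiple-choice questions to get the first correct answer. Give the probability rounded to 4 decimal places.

Y = number of multiple-choice questions to the first success; geometric, p = 0.34.
P(Y > 15) = P(first 15 all fail) = (1−p)^15 = 0.001964

0.0020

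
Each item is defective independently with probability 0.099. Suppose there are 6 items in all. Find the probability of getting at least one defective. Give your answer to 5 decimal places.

0.46501

P(at least one) = 1 − P(none) = 1 − (1 − 0.099)^6
= 1 − 0.5349938 = 0.4650062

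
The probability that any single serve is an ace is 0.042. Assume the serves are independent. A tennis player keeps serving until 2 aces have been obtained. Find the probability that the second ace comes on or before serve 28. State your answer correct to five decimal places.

0.33002

Finishing within 28 serves ⇔ at least 2 successes in the first 28. With X ~ Binomial(28, 0.042), P(Y ≤ 28) = 1 − P(X ≤ 1).
  k=0: C(28,0)·0.042^0·0.958^28 = 0.3007698
  k=1: C(28,1)·0.042^1·0.958^27 = 0.3692122
1 − 0.6699820 = 0.3300180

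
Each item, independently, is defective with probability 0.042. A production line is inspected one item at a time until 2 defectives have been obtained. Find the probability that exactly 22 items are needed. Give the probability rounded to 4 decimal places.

Y = trial on which the second success occurs; negative binomial, r=2, p=0.042.
P(Y=22) = C(21,1) · p^2 · (1−p)^20
= 21 · 0.001764 · 0.42395 = 0.015705

0.0157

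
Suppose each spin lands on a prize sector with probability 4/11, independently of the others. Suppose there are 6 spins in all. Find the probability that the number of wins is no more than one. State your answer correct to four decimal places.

0.2941

X ~ Binomial(6, 0.363636); P(X ≤ 1) = Σ C(6,k) p^k (1−p)^(6−k) over k:
  k=0: C(6,0)·0.363636^0·0.636364^6 = 0.066410
  k=1: C(6,1)·0.363636^1·0.636364^5 = 0.227691
Total = 0.294101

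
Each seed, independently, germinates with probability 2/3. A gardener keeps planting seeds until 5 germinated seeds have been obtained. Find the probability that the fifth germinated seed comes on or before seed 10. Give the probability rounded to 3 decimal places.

0.923

Finishing within 10 seeds ⇔ at least 5 successes in the first 10. With X ~ Binomial(10, 0.666667), P(Y ≤ 10) = 1 − P(X ≤ 4).
  k=0: C(10,0)·0.666667^0·0.333333^10 = 0.00002
  k=1: C(10,1)·0.666667^1·0.333333^9 = 0.00034
  k=2: C(10,2)·0.666667^2·0.333333^8 = 0.00305
  k=3: C(10,3)·0.666667^3·0.333333^7 = 0.01626
  k=4: C(10,4)·0.666667^4·0.333333^6 = 0.05690
1 − 0.07656 = 0.92344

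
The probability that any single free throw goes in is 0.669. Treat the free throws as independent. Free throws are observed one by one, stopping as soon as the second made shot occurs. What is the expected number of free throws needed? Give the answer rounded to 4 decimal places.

2.9895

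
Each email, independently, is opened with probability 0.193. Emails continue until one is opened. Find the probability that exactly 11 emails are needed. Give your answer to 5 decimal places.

Geometric (trials to first success), p = 0.193.
P(Y = 11) = (1−p)^10 · p = 0.11715 · 0.193 = 0.0226096

0.02261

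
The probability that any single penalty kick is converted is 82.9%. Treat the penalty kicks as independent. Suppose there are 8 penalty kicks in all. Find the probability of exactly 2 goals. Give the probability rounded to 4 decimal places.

0.0005

X ~ Binomial(n=8, p=0.829).
P(X=2) = C(8,2) · p^2 · (1−p)^6
= 28 · 0.68724 · 2.5002e-05 = 0.000481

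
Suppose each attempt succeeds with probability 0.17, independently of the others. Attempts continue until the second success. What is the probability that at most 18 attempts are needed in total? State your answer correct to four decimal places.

Finishing within 18 attempts ⇔ at least 2 successes in the first 18. With X ~ Binomial(18, 0.17), P(Y ≤ 18) = 1 − P(X ≤ 1).
  k=0: C(18,0)·0.17^0·0.83^18 = 0.034947
  k=1: C(18,1)·0.17^1·0.83^17 = 0.128839
1 − 0.163786 = 0.836214

0.8362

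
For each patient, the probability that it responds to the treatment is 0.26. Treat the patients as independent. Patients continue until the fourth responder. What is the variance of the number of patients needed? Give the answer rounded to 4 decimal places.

Y = total patients until the fourth success; negative binomial with r=4, p=0.26.
Var(Y) = r(1−p)/p² = 4·0.74 / 0.26² = 43.786982

43.7870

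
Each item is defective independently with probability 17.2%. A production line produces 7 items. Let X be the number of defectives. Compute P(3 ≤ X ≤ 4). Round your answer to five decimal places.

0.10110

X ~ Binomial(7, 0.172); P(3 ≤ X ≤ 4) = Σ C(7,k) p^k (1−p)^(7−k) over k:
  k=3: C(7,3)·0.172^3·0.828^4 = 0.0837095
  k=4: C(7,4)·0.172^4·0.828^3 = 0.0173889
Total = 0.1010984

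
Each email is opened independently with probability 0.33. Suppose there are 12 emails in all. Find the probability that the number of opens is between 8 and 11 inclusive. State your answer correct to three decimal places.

0.018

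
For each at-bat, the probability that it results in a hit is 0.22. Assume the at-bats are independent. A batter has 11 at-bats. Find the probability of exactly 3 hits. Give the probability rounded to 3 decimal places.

0.241

X ~ Binomial(n=11, p=0.22).
P(X=3) = C(11,3) · p^3 · (1−p)^8
= 165 · 0.010648 · 0.13701 = 0.24072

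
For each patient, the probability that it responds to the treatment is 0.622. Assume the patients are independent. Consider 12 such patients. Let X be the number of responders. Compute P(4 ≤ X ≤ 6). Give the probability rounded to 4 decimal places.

0.2683

X ~ Binomial(12, 0.622); P(4 ≤ X ≤ 6) = Σ C(12,k) p^k (1−p)^(12−k) over k:
  k=4: C(12,4)·0.622^4·0.378^8 = 0.030882
  k=5: C(12,5)·0.622^5·0.378^7 = 0.081305
  k=6: C(12,6)·0.622^6·0.378^6 = 0.156086
Total = 0.268274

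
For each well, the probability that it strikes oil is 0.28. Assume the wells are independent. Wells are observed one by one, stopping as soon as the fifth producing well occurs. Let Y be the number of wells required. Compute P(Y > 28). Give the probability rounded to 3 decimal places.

0.074

Needing more than 28 wells ⇔ fewer than 5 successes in the first 28. With X ~ Binomial(28, 0.28), P(Y > 28) = P(X ≤ 4).
  k=0: C(28,0)·0.28^0·0.72^28 = 0.00010
  k=1: C(28,1)·0.28^1·0.72^27 = 0.00110
  k=2: C(28,2)·0.28^2·0.72^26 = 0.00579
  k=3: C(28,3)·0.28^3·0.72^25 = 0.01950
  k=4: C(28,4)·0.28^4·0.72^24 = 0.04741
P(X ≤ 4) = 0.07390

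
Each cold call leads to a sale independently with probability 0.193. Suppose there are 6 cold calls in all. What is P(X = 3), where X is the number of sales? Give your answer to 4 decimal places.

X ~ Binomial(n=6, p=0.193).
P(X=3) = C(6,3) · p^3 · (1−p)^3
= 20 · 0.0071891 · 0.52556 = 0.075565

0.0756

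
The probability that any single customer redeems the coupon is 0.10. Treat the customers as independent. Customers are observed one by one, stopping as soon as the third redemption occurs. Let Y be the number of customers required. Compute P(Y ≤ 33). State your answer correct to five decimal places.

Finishing within 33 customers ⇔ at least 3 successes in the first 33. With X ~ Binomial(33, 0.10), P(Y ≤ 33) = 1 − P(X ≤ 2).
  k=0: C(33,0)·0.10^0·0.90^33 = 0.0309032
  k=1: C(33,1)·0.10^1·0.90^32 = 0.1133116
  k=2: C(33,2)·0.10^2·0.90^31 = 0.2014428
1 − 0.3456575 = 0.6543425

0.65434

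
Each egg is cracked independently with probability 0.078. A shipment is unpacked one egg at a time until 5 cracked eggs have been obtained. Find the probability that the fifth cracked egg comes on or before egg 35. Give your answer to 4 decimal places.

0.1336

Finishing within 35 eggs ⇔ at least 5 successes in the first 35. With X ~ Binomial(35, 0.078), P(Y ≤ 35) = 1 − P(X ≤ 4).
  k=0: C(35,0)·0.078^0·0.922^35 = 0.058288
  k=1: C(35,1)·0.078^1·0.922^34 = 0.172589
  k=2: C(35,2)·0.078^2·0.922^33 = 0.248214
  k=3: C(35,3)·0.078^3·0.922^32 = 0.230985
  k=4: C(35,4)·0.078^4·0.922^31 = 0.156328
1 − 0.866404 = 0.133596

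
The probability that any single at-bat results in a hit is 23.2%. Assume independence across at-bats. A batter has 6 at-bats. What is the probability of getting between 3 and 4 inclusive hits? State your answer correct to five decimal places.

X ~ Binomial(6, 0.232); P(3 ≤ X ≤ 4) = Σ C(6,k) p^k (1−p)^(6−k) over k:
  k=3: C(6,3)·0.232^3·0.768^3 = 0.1131300
  k=4: C(6,4)·0.232^4·0.768^2 = 0.0256310
Total = 0.1387610

0.13876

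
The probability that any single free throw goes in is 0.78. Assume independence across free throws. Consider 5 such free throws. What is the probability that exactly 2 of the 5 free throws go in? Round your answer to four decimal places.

0.0648

X ~ Binomial(n=5, p=0.78).
P(X=2) = C(5,2) · p^2 · (1−p)^3
= 10 · 0.6084 · 0.010648 = 0.064782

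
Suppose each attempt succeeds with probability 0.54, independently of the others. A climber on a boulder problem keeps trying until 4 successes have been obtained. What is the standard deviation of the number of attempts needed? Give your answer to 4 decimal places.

2.5120

Y = total attempts until the fourth success; negative binomial with r=4, p=0.54.
SD(Y) = √[r(1−p)/p²] = √(6.310014) = 2.511974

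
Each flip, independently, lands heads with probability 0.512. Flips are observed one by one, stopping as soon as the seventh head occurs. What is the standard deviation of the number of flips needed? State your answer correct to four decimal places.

3.6098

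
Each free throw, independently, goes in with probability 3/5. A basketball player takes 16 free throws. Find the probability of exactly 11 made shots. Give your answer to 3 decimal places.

0.162

X ~ Binomial(n=16, p=0.60).
P(X=11) = C(16,11) · p^11 · (1−p)^5
= 4368 · 0.003628 · 0.01024 = 0.16227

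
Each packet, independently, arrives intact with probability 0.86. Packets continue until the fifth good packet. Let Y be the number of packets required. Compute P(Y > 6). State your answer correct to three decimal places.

Needing more than 6 packets ⇔ fewer than 5 successes in the first 6. With X ~ Binomial(6, 0.86), P(Y > 6) = P(X ≤ 4).
  k=0: C(6,0)·0.86^0·0.14^6 = 0.00001
  k=1: C(6,1)·0.86^1·0.14^5 = 0.00028
  k=2: C(6,2)·0.86^2·0.14^4 = 0.00426
  k=3: C(6,3)·0.86^3·0.14^3 = 0.03491
  k=4: C(6,4)·0.86^4·0.14^2 = 0.16082
P(X ≤ 4) = 0.20027

0.200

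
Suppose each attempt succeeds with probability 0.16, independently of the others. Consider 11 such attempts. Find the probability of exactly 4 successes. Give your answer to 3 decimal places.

X ~ Binomial(n=11, p=0.16).
P(X=4) = C(11,4) · p^4 · (1−p)^7
= 330 · 0.00065536 · 0.29509 = 0.06382

0.064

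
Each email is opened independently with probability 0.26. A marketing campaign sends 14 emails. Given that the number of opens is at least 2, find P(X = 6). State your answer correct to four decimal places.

X ~ Binomial(14, 0.26). Want P(X=6 | X≥2) = P(X=6) / P(X≥2).
P(X=6) = C(14,6)·0.26^6·0.74^8 = 0.083416
P(X≥2) = 1 − 0.014765 − 0.072630 = 0.912605
Ratio = 0.083416 / 0.912605 = 0.091404

0.0914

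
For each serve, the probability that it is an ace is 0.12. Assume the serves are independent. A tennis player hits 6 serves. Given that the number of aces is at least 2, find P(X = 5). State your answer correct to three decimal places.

0.001

X ~ Binomial(6, 0.12). Want P(X=5 | X≥2) = P(X=5) / P(X≥2).
P(X=5) = C(6,5)·0.12^5·0.88^1 = 0.00013
P(X≥2) = 1 − 0.46440 − 0.37997 = 0.15563
Ratio = 0.00013 / 0.15563 = 0.00084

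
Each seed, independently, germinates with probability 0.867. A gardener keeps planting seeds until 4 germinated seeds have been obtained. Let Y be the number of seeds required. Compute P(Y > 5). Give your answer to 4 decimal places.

Needing more than 5 seeds ⇔ fewer than 4 successes in the first 5. With X ~ Binomial(5, 0.867), P(Y > 5) = P(X ≤ 3).
  k=0: C(5,0)·0.867^0·0.133^5 = 0.000042
  k=1: C(5,1)·0.867^1·0.133^4 = 0.001356
  k=2: C(5,2)·0.867^2·0.133^3 = 0.017685
  k=3: C(5,3)·0.867^3·0.133^2 = 0.115282
P(X ≤ 3) = 0.134364

0.1344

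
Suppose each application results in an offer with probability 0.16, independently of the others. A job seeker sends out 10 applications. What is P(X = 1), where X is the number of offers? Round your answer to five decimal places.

0.33315

X ~ Binomial(n=10, p=0.16).
P(X=1) = C(10,1) · p^1 · (1−p)^9
= 10 · 0.16 · 0.20822 = 0.3331452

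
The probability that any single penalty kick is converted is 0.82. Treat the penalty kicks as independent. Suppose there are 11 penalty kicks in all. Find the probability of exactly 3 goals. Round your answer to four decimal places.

X ~ Binomial(n=11, p=0.82).
P(X=3) = C(11,3) · p^3 · (1−p)^8
= 165 · 0.55137 · 1.102e-06 = 0.000100

0.0001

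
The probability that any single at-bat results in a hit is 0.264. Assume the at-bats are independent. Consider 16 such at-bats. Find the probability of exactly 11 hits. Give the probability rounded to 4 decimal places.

0.0004

X ~ Binomial(n=16, p=0.264).
P(X=11) = C(16,11) · p^11 · (1−p)^5
= 4368 · 4.3415e-07 · 0.21597 = 0.000410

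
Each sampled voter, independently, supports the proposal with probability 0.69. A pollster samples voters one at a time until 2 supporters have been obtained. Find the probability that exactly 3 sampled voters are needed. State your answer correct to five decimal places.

0.29518

Y = trial on which the second success occurs; negative binomial, r=2, p=0.69.
P(Y=3) = C(2,1) · p^2 · (1−p)^1
= 2 · 0.4761 · 0.31 = 0.2951820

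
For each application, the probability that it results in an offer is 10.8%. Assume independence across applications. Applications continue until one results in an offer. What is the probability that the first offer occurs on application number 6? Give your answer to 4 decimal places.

Geometric (trials to first success), p = 0.108.
P(Y = 6) = (1−p)^5 · p = 0.56471 · 0.108 = 0.060989

0.0610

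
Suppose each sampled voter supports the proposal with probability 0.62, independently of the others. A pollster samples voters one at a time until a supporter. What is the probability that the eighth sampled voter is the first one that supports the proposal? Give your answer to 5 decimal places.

0.00071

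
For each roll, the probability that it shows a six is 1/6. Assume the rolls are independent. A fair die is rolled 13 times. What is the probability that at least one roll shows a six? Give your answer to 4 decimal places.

P(at least one) = 1 − P(none) = 1 − (1 − 0.166667)^13
= 1 − 0.093464 = 0.906536

0.9065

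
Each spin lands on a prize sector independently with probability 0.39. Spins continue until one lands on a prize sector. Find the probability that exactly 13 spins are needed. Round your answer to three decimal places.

0.001

Geometric (trials to first success), p = 0.39.
P(Y = 13) = (1−p)^12 · p = 0.0026543 · 0.39 = 0.00104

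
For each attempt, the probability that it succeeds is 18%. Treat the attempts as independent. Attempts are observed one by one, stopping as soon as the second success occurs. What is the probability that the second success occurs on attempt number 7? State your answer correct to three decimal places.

Y = trial on which the second success occurs; negative binomial, r=2, p=0.18.
P(Y=7) = C(6,1) · p^2 · (1−p)^5
= 6 · 0.0324 · 0.37074 = 0.07207

0.072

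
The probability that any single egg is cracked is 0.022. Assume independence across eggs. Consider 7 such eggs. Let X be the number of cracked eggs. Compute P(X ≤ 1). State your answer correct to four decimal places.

X ~ Binomial(7, 0.022); P(X ≤ 1) = Σ C(7,k) p^k (1−p)^(7−k) over k:
  k=0: C(7,0)·0.022^0·0.978^7 = 0.855799
  k=1: C(7,1)·0.022^1·0.978^6 = 0.134758
Total = 0.990557

0.9906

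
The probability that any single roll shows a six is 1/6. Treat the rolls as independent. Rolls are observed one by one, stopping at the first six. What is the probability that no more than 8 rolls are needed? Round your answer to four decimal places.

Y = number of rolls to the first success; geometric, p = 0.166667.
P(Y ≤ 8) = 1 − (1−p)^8 = 1 − 0.232568 = 0.767432

0.7674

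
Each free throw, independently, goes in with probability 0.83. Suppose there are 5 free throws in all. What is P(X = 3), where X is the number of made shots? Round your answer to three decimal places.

0.165

X ~ Binomial(n=5, p=0.83).
P(X=3) = C(5,3) · p^3 · (1−p)^2
= 10 · 0.57179 · 0.0289 = 0.16525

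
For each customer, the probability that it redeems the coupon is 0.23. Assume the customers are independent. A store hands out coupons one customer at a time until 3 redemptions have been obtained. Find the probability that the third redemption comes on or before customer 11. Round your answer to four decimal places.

0.4814

Finishing within 11 customers ⇔ at least 3 successes in the first 11. With X ~ Binomial(11, 0.23), P(Y ≤ 11) = 1 − P(X ≤ 2).
  k=0: C(11,0)·0.23^0·0.77^11 = 0.056415
  k=1: C(11,1)·0.23^1·0.77^10 = 0.185365
  k=2: C(11,2)·0.23^2·0.77^9 = 0.276844
1 − 0.518624 = 0.481376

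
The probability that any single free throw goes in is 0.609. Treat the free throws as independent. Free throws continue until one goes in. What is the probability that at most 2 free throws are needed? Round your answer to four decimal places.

0.8471

Y = number of free throws to the first success; geometric, p = 0.609.
P(Y ≤ 2) = 1 − (1−p)^2 = 1 − 0.152881 = 0.847119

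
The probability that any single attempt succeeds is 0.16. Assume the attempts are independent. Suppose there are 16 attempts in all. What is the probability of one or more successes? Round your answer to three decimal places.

0.939

P(at least one) = 1 − P(none) = 1 − (1 − 0.16)^16
= 1 − 0.06144 = 0.93856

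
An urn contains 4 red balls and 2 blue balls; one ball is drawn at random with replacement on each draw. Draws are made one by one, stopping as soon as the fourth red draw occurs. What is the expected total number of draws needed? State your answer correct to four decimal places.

Y = total draws until the fourth success; negative binomial with r=4, p=0.666667.
E[Y] = r / p = 4 / 0.666667 = 6.000000

6.0000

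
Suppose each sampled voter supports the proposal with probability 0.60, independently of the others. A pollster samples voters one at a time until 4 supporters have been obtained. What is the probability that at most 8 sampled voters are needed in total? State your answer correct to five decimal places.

Finishing within 8 sampled voters ⇔ at least 4 successes in the first 8. With X ~ Binomial(8, 0.60), P(Y ≤ 8) = 1 − P(X ≤ 3).
  k=0: C(8,0)·0.60^0·0.40^8 = 0.0006554
  k=1: C(8,1)·0.60^1·0.40^7 = 0.0078643
  k=2: C(8,2)·0.60^2·0.40^6 = 0.0412877
  k=3: C(8,3)·0.60^3·0.40^5 = 0.1238630
1 − 0.1736704 = 0.8263296

0.82633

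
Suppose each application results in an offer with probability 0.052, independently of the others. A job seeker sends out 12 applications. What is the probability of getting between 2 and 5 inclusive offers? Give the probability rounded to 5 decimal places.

0.12632

X ~ Binomial(12, 0.052); P(2 ≤ X ≤ 5) = Σ C(12,k) p^k (1−p)^(12−k) over k:
  k=2: C(12,2)·0.052^2·0.948^10 = 0.1046246
  k=3: C(12,3)·0.052^3·0.948^9 = 0.0191297
  k=4: C(12,4)·0.052^4·0.948^8 = 0.0023609
  k=5: C(12,5)·0.052^5·0.948^7 = 0.0002072
Total = 0.1263225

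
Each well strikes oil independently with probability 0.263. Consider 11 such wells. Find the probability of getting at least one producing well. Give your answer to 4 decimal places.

0.9652

P(at least one) = 1 − P(none) = 1 − (1 − 0.263)^11
= 1 − 0.034845 = 0.965155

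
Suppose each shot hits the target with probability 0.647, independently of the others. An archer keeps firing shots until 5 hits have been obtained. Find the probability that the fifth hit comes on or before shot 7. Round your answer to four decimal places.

Finishing within 7 shots ⇔ at least 5 successes in the first 7. With X ~ Binomial(7, 0.647), P(Y ≤ 7) = 1 − P(X ≤ 4).
  k=0: C(7,0)·0.647^0·0.353^7 = 0.000683
  k=1: C(7,1)·0.647^1·0.353^6 = 0.008763
  k=2: C(7,2)·0.647^2·0.353^5 = 0.048184
  k=3: C(7,3)·0.647^3·0.353^4 = 0.147190
  k=4: C(7,4)·0.647^4·0.353^3 = 0.269780
1 − 0.474600 = 0.525400

0.5254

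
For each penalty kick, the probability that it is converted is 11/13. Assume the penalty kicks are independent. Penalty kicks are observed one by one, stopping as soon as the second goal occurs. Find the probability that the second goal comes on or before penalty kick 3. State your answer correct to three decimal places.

0.936

Finishing within 3 penalty kicks ⇔ at least 2 successes in the first 3. With X ~ Binomial(3, 0.846154), P(Y ≤ 3) = 1 − P(X ≤ 1).
  k=0: C(3,0)·0.846154^0·0.153846^3 = 0.00364
  k=1: C(3,1)·0.846154^1·0.153846^2 = 0.06008
1 − 0.06372 = 0.93628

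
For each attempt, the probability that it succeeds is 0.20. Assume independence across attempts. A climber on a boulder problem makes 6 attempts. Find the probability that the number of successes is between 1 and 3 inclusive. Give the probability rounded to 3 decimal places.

0.721

X ~ Binomial(6, 0.20); P(1 ≤ X ≤ 3) = Σ C(6,k) p^k (1−p)^(6−k) over k:
  k=1: C(6,1)·0.20^1·0.80^5 = 0.39322
  k=2: C(6,2)·0.20^2·0.80^4 = 0.24576
  k=3: C(6,3)·0.20^3·0.80^3 = 0.08192
Total = 0.72090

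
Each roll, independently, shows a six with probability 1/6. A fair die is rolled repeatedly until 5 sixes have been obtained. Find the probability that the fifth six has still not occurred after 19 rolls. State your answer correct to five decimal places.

0.80110

Needing more than 19 rolls ⇔ fewer than 5 successes in the first 19. With X ~ Binomial(19, 0.166667), P(Y > 19) = P(X ≤ 4).
  k=0: C(19,0)·0.166667^0·0.833333^19 = 0.0313009
  k=1: C(19,1)·0.166667^1·0.833333^18 = 0.1189433
  k=2: C(19,2)·0.166667^2·0.833333^17 = 0.2140979
  k=3: C(19,3)·0.166667^3·0.833333^16 = 0.2426443
  k=4: C(19,4)·0.166667^4·0.833333^15 = 0.1941154
P(X ≤ 4) = 0.8011018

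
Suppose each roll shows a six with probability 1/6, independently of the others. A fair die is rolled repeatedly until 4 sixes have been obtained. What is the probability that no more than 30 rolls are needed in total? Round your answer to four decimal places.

Finishing within 30 rolls ⇔ at least 4 successes in the first 30. With X ~ Binomial(30, 0.166667), P(Y ≤ 30) = 1 − P(X ≤ 3).
  k=0: C(30,0)·0.166667^0·0.833333^30 = 0.004213
  k=1: C(30,1)·0.166667^1·0.833333^29 = 0.025276
  k=2: C(30,2)·0.166667^2·0.833333^28 = 0.073301
  k=3: C(30,3)·0.166667^3·0.833333^27 = 0.136829
1 − 0.239620 = 0.760380

0.7604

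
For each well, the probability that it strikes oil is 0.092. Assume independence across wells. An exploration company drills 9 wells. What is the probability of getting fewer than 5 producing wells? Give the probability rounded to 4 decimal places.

X ~ Binomial(9, 0.092); P(X ≤ 4) = Σ C(9,k) p^k (1−p)^(9−k) over k:
  k=0: C(9,0)·0.092^0·0.908^9 = 0.419539
  k=1: C(9,1)·0.092^1·0.908^8 = 0.382575
  k=2: C(9,2)·0.092^2·0.908^7 = 0.155053
  k=3: C(9,3)·0.092^3·0.908^6 = 0.036657
  k=4: C(9,4)·0.092^4·0.908^5 = 0.005571
Total = 0.999396

0.9994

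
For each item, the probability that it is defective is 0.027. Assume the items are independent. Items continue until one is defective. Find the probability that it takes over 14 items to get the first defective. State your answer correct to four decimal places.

Y = number of items to the first success; geometric, p = 0.027.
P(Y > 14) = P(first 14 all fail) = (1−p)^14 = 0.681679

0.6817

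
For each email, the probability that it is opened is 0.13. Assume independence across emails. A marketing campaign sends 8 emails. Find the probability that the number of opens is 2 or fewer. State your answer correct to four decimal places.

X ~ Binomial(8, 0.13); P(X ≤ 2) = Σ C(8,k) p^k (1−p)^(8−k) over k:
  k=0: C(8,0)·0.13^0·0.87^8 = 0.328212
  k=1: C(8,1)·0.13^1·0.87^7 = 0.392345
  k=2: C(8,2)·0.13^2·0.87^6 = 0.205192
Total = 0.925749

0.9257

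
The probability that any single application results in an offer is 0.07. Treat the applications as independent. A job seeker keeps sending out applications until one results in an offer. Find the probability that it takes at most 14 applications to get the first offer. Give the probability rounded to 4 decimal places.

0.6380

Y = number of applications to the first success; geometric, p = 0.07.
P(Y ≤ 14) = 1 − (1−p)^14 = 1 − 0.362044 = 0.637956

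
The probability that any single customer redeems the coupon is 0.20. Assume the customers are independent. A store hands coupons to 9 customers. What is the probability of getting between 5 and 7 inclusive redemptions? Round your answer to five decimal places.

0.01956

X ~ Binomial(9, 0.20); P(5 ≤ X ≤ 7) = Σ C(9,k) p^k (1−p)^(9−k) over k:
  k=5: C(9,5)·0.20^5·0.80^4 = 0.0165151
  k=6: C(9,6)·0.20^6·0.80^3 = 0.0027525
  k=7: C(9,7)·0.20^7·0.80^2 = 0.0002949
Total = 0.0195625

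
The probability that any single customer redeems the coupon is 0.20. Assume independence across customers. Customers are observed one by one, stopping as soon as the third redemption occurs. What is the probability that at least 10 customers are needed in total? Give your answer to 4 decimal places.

0.7382

Needing more than 9 customers ⇔ fewer than 3 successes in the first 9. With X ~ Binomial(9, 0.20), P(Y > 9) = P(X ≤ 2).
  k=0: C(9,0)·0.20^0·0.80^9 = 0.134218
  k=1: C(9,1)·0.20^1·0.80^8 = 0.301990
  k=2: C(9,2)·0.20^2·0.80^7 = 0.301990
P(X ≤ 2) = 0.738198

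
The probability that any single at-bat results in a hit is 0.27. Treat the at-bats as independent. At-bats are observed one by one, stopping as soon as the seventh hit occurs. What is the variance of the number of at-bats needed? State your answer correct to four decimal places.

70.0960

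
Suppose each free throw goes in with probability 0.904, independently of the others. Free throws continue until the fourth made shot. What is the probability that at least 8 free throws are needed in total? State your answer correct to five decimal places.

Needing more than 7 free throws ⇔ fewer than 4 successes in the first 7. With X ~ Binomial(7, 0.904), P(Y > 7) = P(X ≤ 3).
  k=0: C(7,0)·0.904^0·0.096^7 = 0.0000001
  k=1: C(7,1)·0.904^1·0.096^6 = 0.0000050
  k=2: C(7,2)·0.904^2·0.096^5 = 0.0001399
  k=3: C(7,3)·0.904^3·0.096^4 = 0.0021961
P(X ≤ 3) = 0.0023411

0.00234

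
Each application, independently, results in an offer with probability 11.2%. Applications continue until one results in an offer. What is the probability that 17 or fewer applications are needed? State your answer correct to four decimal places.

0.8673

Y = number of applications to the first success; geometric, p = 0.112.
P(Y ≤ 17) = 1 − (1−p)^17 = 1 − 0.132746 = 0.867254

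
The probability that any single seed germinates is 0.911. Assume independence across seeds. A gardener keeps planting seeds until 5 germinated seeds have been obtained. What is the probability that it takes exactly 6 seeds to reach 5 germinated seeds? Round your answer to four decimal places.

Y = trial on which the fifth success occurs; negative binomial, r=5, p=0.911.
P(Y=6) = C(5,4) · p^5 · (1−p)^1
= 5 · 0.62747 · 0.089 = 0.279223

0.2792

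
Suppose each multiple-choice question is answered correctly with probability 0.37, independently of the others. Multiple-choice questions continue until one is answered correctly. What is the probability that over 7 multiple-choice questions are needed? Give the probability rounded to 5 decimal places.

0.03939

Y = number of multiple-choice questions to the first success; geometric, p = 0.37.
P(Y > 7) = P(first 7 all fail) = (1−p)^7 = 0.0393898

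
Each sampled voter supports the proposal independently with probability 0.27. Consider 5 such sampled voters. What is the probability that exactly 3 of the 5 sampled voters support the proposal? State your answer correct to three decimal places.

0.105

X ~ Binomial(n=5, p=0.27).
P(X=3) = C(5,3) · p^3 · (1−p)^2
= 10 · 0.019683 · 0.5329 = 0.10489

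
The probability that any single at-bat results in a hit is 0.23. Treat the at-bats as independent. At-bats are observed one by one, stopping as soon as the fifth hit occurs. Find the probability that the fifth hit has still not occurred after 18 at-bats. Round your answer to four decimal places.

0.5988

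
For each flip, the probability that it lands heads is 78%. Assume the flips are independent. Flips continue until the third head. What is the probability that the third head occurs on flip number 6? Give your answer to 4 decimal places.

Y = trial on which the third success occurs; negative binomial, r=3, p=0.78.
P(Y=6) = C(5,2) · p^3 · (1−p)^3
= 10 · 0.47455 · 0.010648 = 0.050530

0.0505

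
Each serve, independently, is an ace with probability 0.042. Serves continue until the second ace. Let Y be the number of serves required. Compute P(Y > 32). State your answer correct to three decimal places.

0.609

Needing more than 32 serves ⇔ fewer than 2 successes in the first 32. With X ~ Binomial(32, 0.042), P(Y > 32) = P(X ≤ 1).
  k=0: C(32,0)·0.042^0·0.958^32 = 0.25334
  k=1: C(32,1)·0.042^1·0.958^31 = 0.35541
P(X ≤ 1) = 0.60875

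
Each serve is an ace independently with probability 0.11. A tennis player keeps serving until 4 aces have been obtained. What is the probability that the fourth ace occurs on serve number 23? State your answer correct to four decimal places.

0.0246

Y = trial on which the fourth success occurs; negative binomial, r=4, p=0.11.
P(Y=23) = C(22,3) · p^4 · (1−p)^19
= 1540 · 0.00014641 · 0.10925 = 0.024632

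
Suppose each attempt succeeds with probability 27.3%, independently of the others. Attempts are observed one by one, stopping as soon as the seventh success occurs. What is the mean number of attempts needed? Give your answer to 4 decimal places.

25.6410

Y = total attempts until the seventh success; negative binomial with r=7, p=0.273.
E[Y] = r / p = 7 / 0.273 = 25.641026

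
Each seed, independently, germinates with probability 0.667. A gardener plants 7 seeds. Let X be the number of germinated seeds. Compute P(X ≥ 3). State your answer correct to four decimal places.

0.9549

X ~ Binomial(7, 0.667); P(X ≥ 3) = Σ C(7,k) p^k (1−p)^(7−k) over k:
  k=3: C(7,3)·0.667^3·0.333^4 = 0.127709
  k=4: C(7,4)·0.667^4·0.333^3 = 0.255802
  k=5: C(7,5)·0.667^5·0.333^2 = 0.307423
  k=6: C(7,6)·0.667^6·0.333^1 = 0.205257
  k=7: C(7,7)·0.667^7·0.333^0 = 0.058733
Total = 0.954924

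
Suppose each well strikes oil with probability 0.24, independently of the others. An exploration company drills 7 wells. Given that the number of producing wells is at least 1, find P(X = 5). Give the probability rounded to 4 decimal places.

X ~ Binomial(7, 0.24). Want P(X=5 | X≥1) = P(X=5) / P(X≥1).
P(X=5) = C(7,5)·0.24^5·0.76^2 = 0.009658
P(X≥1) = 1 − 0.146452 = 0.853548
Ratio = 0.009658 / 0.853548 = 0.011316

0.0113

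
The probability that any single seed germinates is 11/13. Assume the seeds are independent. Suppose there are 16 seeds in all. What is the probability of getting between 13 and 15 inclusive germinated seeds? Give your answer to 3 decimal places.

X ~ Binomial(16, 0.846154); P(13 ≤ X ≤ 15) = Σ C(16,k) p^k (1−p)^(16−k) over k:
  k=13: C(16,13)·0.846154^13·0.153846^3 = 0.23243
  k=14: C(16,14)·0.846154^14·0.153846^2 = 0.27393
  k=15: C(16,15)·0.846154^15·0.153846^1 = 0.20088
Total = 0.70725

0.707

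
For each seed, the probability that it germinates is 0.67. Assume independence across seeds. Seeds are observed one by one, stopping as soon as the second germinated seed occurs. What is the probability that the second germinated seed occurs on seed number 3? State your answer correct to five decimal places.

0.29627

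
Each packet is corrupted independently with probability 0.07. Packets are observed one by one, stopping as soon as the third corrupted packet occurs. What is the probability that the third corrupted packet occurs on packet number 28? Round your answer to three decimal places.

Y = trial on which the third success occurs; negative binomial, r=3, p=0.07.
P(Y=28) = C(27,2) · p^3 · (1−p)^25
= 351 · 0.000343 · 0.16296 = 0.01962

0.020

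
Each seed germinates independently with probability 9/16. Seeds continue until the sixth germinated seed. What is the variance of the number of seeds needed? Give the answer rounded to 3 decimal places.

8.296

Y = total seeds until the sixth success; negative binomial with r=6, p=0.5625.
Var(Y) = r(1−p)/p² = 6·0.4375 / 0.5625² = 8.29630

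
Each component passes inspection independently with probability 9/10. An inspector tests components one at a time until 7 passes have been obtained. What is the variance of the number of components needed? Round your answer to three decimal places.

Y = total components until the seventh success; negative binomial with r=7, p=0.90.
Var(Y) = r(1−p)/p² = 7·0.10 / 0.90² = 0.86420

0.864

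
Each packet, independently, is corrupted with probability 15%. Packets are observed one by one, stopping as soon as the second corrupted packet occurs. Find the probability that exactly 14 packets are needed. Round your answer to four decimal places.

Y = trial on which the second success occurs; negative binomial, r=2, p=0.15.
P(Y=14) = C(13,1) · p^2 · (1−p)^12
= 13 · 0.0225 · 0.14224 = 0.041606

0.0416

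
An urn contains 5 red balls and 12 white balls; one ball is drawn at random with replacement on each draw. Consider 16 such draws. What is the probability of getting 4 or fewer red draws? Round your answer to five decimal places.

X ~ Binomial(16, 0.294118); P(X ≤ 4) = Σ C(16,k) p^k (1−p)^(16−k) over k:
  k=0: C(16,0)·0.294118^0·0.705882^16 = 0.0037994
  k=1: C(16,1)·0.294118^1·0.705882^15 = 0.0253295
  k=2: C(16,2)·0.294118^2·0.705882^14 = 0.0791546
  k=3: C(16,3)·0.294118^3·0.705882^13 = 0.1539117
  k=4: C(16,4)·0.294118^4·0.705882^12 = 0.2084220
Total = 0.4706171

0.47062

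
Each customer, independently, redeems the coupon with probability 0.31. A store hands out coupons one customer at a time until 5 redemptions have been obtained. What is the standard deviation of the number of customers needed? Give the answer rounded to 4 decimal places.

Y = total customers until the fifth success; negative binomial with r=5, p=0.31.
SD(Y) = √[r(1−p)/p²] = √(35.900104) = 5.991670

5.9917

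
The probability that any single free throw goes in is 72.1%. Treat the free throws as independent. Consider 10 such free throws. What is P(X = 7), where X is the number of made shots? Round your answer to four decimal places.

X ~ Binomial(n=10, p=0.721).
P(X=7) = C(10,7) · p^7 · (1−p)^3
= 120 · 0.10129 · 0.021718 = 0.263962

0.2640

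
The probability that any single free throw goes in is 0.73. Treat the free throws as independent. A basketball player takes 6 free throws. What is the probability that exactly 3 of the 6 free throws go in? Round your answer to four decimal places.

0.1531

X ~ Binomial(n=6, p=0.73).
P(X=3) = C(6,3) · p^3 · (1−p)^3
= 20 · 0.38902 · 0.019683 = 0.153140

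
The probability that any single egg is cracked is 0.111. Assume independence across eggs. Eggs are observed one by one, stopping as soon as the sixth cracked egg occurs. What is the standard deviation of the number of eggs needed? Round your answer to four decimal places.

Y = total eggs until the sixth success; negative binomial with r=6, p=0.111.
SD(Y) = √[r(1−p)/p²] = √(432.919406) = 20.806715

20.8067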